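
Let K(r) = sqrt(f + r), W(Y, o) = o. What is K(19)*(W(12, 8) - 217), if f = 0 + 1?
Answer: -418*sqrt(5) ≈ -934.68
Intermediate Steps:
f = 1
K(r) = sqrt(1 + r)
K(19)*(W(12, 8) - 217) = sqrt(1 + 19)*(8 - 217) = sqrt(20)*(-209) = (2*sqrt(5))*(-209) = -418*sqrt(5)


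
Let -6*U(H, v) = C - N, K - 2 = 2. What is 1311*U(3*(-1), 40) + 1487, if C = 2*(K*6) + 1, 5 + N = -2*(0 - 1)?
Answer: -9875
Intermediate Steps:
K = 4 (K = 2 + 2 = 4)
N = -3 (N = -5 - 2*(0 - 1) = -5 - 2*(-1) = -5 + 2 = -3)
C = 49 (C = 2*(4*6) + 1 = 2*24 + 1 = 48 + 1 = 49)
U(H, v) = -26/3 (U(H, v) = -(49 - 1*(-3))/6 = -(49 + 3)/6 = -⅙*52 = -26/3)
1311*U(3*(-1), 40) + 1487 = 1311*(-26/3) + 1487 = -11362 + 1487 = -9875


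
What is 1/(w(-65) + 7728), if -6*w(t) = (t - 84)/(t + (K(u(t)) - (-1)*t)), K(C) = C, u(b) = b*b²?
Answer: 1648530/12739839691 ≈ 0.00012940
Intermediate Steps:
u(b) = b³
w(t) = -(-84 + t)/(6*(t³ + 2*t)) (w(t) = -(t - 84)/(6*(t + (t³ - (-1)*t))) = -(-84 + t)/(6*(t + (t³ + t))) = -(-84 + t)/(6*(t + (t + t³))) = -(-84 + t)/(6*(t³ + 2*t)))
1/(w(-65) + 7728) = 1/((⅙)*(84 - 1*(-65))/(-65*(2 + (-65)²)) + 7728) = 1/((⅙)*(-1/65)*(84 + 65)/(2 + 4225) + 7728) = 1/((⅙)*(-1/65)*149/4227 + 7728) = 1/((⅙)*(-1/65)*(1/4227)*149 + 7728) = 1/(-149/1648530 + 7728) = 1/(12739839691/1648530) = 1648530/12739839691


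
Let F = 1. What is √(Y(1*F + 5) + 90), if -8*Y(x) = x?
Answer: √357/2 ≈ 9.4472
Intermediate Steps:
Y(x) = -x/8
√(Y(1*F + 5) + 90) = √(-(1*1 + 5)/8 + 90) = √(-(1 + 5)/8 + 90) = √(-⅛*6 + 90) = √(-¾ + 90) = √(357/4) = √357/2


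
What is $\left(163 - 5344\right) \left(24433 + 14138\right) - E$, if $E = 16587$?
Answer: $-199852938$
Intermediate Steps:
$\left(163 - 5344\right) \left(24433 + 14138\right) - E = \left(163 - 5344\right) \left(24433 + 14138\right) - 16587 = \left(-5181\right) 38571 - 16587 = -199836351 - 16587 = -199852938$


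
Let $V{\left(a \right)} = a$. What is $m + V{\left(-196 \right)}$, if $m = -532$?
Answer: $-728$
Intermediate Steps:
$m + V{\left(-196 \right)} = -532 - 196 = -728$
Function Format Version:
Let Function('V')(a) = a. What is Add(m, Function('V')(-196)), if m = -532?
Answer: -728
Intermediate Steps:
Add(m, Function('V')(-196)) = Add(-532, -196) = -728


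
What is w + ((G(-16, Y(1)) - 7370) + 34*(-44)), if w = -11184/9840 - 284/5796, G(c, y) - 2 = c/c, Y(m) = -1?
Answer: -2633062007/297045 ≈ -8864.2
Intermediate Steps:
G(c, y) = 3 (G(c, y) = 2 + c/c = 2 + 1 = 3)
w = -352172/297045 (w = -11184*1/9840 - 284*1/5796 = -233/205 - 71/1449 = -352172/297045 ≈ -1.1856)
w + ((G(-16, Y(1)) - 7370) + 34*(-44)) = -352172/297045 + ((3 - 7370) + 34*(-44)) = -352172/297045 + (-7367 - 1496) = -352172/297045 - 8863 = -2633062007/297045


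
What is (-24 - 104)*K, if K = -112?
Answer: 14336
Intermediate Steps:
(-24 - 104)*K = (-24 - 104)*(-112) = -128*(-112) = 14336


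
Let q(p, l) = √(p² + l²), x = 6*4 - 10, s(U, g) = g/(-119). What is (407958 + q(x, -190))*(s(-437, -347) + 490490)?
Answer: 23811960572406/119 + 116737314*√9074/119 ≈ 2.0019e+11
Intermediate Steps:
s(U, g) = -g/119 (s(U, g) = g*(-1/119) = -g/119)
x = 14 (x = 24 - 10 = 14)
q(p, l) = √(l² + p²)
(407958 + q(x, -190))*(s(-437, -347) + 490490) = (407958 + √((-190)² + 14²))*(-1/119*(-347) + 490490) = (407958 + √(36100 + 196))*(347/119 + 490490) = (407958 + √36296)*(58368657/119) = (407958 + 2*√9074)*(58368657/119) = 23811960572406/119 + 116737314*√9074/119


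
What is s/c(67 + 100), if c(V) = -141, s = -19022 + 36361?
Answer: -17339/141 ≈ -122.97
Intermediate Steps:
s = 17339
s/c(67 + 100) = 17339/(-141) = 17339*(-1/141) = -17339/141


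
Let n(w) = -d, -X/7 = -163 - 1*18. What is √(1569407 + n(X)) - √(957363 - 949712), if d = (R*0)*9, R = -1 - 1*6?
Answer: √1569407 - √7651 ≈ 1165.3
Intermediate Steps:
X = 1267 (X = -7*(-163 - 1*18) = -7*(-163 - 18) = -7*(-181) = 1267)
R = -7 (R = -1 - 6 = -7)
d = 0 (d = -7*0*9 = 0*9 = 0)
n(w) = 0 (n(w) = -1*0 = 0)
√(1569407 + n(X)) - √(957363 - 949712) = √(1569407 + 0) - √(957363 - 949712) = √1569407 - √7651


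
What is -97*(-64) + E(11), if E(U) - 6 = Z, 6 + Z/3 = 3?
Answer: 6205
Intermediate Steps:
Z = -9 (Z = -18 + 3*3 = -18 + 9 = -9)
E(U) = -3 (E(U) = 6 - 9 = -3)
-97*(-64) + E(11) = -97*(-64) - 3 = 6208 - 3 = 6205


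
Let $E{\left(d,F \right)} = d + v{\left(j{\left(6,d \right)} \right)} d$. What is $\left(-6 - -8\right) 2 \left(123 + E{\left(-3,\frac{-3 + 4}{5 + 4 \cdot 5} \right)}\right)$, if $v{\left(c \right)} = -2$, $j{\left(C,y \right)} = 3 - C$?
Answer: $504$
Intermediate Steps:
$E{\left(d,F \right)} = - d$ ($E{\left(d,F \right)} = d - 2 d = - d$)
$\left(-6 - -8\right) 2 \left(123 + E{\left(-3,\frac{-3 + 4}{5 + 4 \cdot 5} \right)}\right) = \left(-6 - -8\right) 2 \left(123 - -3\right) = \left(-6 + 8\right) 2 \left(123 + 3\right) = 2 \cdot 2 \cdot 126 = 4 \cdot 126 = 504$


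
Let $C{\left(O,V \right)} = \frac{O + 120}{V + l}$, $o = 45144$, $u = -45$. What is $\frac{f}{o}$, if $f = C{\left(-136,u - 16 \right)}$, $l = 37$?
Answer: $\frac{1}{67716} \approx 1.4768 \cdot 10^{-5}$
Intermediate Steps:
$C{\left(O,V \right)} = \frac{120 + O}{37 + V}$ ($C{\left(O,V \right)} = \frac{O + 120}{V + 37} = \frac{120 + O}{37 + V}$)
$f = \frac{2}{3}$ ($f = \frac{120 - 136}{37 - 61} = \frac{1}{37 - 61} \left(-16\right) = \frac{1}{-24} \left(-16\right) = \left(- \frac{1}{24}\right) \left(-16\right) = \frac{2}{3} \approx 0.66667$)
$\frac{f}{o} = \frac{2}{3 \cdot 45144} = \frac{2}{3} \cdot \frac{1}{45144} = \frac{1}{67716}$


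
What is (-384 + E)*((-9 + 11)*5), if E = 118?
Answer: -2660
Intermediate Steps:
(-384 + E)*((-9 + 11)*5) = (-384 + 118)*((-9 + 11)*5) = -532*5 = -266*10 = -2660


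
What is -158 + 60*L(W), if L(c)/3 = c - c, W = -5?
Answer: -158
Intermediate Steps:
L(c) = 0 (L(c) = 3*(c - c) = 3*0 = 0)
-158 + 60*L(W) = -158 + 60*0 = -158 + 0 = -158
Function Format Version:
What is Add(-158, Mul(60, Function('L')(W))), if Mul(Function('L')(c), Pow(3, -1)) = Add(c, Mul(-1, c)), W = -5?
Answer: -158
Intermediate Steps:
Function('L')(c) = 0 (Function('L')(c) = Mul(3, Add(c, Mul(-1, c))) = Mul(3, 0) = 0)
Add(-158, Mul(60, Function('L')(W))) = Add(-158, Mul(60, 0)) = Add(-158, 0) = -158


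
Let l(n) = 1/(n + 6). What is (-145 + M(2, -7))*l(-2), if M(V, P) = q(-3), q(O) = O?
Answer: -37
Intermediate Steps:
l(n) = 1/(6 + n)
M(V, P) = -3
(-145 + M(2, -7))*l(-2) = (-145 - 3)/(6 - 2) = -148/4 = -148*1/4 = -37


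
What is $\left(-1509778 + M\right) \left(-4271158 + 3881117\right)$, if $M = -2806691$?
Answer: $1683599885229$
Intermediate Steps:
$\left(-1509778 + M\right) \left(-4271158 + 3881117\right) = \left(-1509778 - 2806691\right) \left(-4271158 + 3881117\right) = \left(-4316469\right) \left(-390041\right) = 1683599885229$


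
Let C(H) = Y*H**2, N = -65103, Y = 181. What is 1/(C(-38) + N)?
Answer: 1/196261 ≈ 5.0953e-6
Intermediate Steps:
C(H) = 181*H**2
1/(C(-38) + N) = 1/(181*(-38)**2 - 65103) = 1/(181*1444 - 65103) = 1/(261364 - 65103) = 1/196261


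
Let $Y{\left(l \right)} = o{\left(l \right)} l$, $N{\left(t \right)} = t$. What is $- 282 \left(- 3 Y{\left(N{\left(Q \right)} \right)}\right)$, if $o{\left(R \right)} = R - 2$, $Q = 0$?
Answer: $0$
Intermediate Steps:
$o{\left(R \right)} = -2 + R$ ($o{\left(R \right)} = R - 2 = -2 + R$)
$Y{\left(l \right)} = l \left(-2 + l\right)$ ($Y{\left(l \right)} = \left(-2 + l\right) l = l \left(-2 + l\right)$)
$- 282 \left(- 3 Y{\left(N{\left(Q \right)} \right)}\right) = - 282 \left(- 3 \cdot 0 \left(-2 + 0\right)\right) = - 282 \left(- 3 \cdot 0 \left(-2\right)\right) = - 282 \left(\left(-3\right) 0\right) = \left(-282\right) 0 = 0$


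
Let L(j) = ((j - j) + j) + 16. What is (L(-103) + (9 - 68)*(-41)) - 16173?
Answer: -13841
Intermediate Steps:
L(j) = 16 + j (L(j) = (0 + j) + 16 = j + 16 = 16 + j)
(L(-103) + (9 - 68)*(-41)) - 16173 = ((16 - 103) + (9 - 68)*(-41)) - 16173 = (-87 - 59*(-41)) - 16173 = (-87 + 2419) - 16173 = 2332 - 16173 = -13841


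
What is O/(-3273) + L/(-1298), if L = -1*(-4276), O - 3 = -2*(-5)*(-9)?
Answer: -2313737/708059 ≈ -3.2677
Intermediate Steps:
O = -87 (O = 3 - 2*(-5)*(-9) = 3 + 10*(-9) = 3 - 90 = -87)
L = 4276
O/(-3273) + L/(-1298) = -87/(-3273) + 4276/(-1298) = -87*(-1/3273) + 4276*(-1/1298) = 29/1091 - 2138/649 = -2313737/708059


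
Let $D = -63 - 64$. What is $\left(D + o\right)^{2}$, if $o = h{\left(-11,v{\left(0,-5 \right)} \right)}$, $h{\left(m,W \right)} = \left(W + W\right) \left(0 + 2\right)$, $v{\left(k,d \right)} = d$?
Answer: $21609$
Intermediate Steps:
$h{\left(m,W \right)} = 4 W$ ($h{\left(m,W \right)} = 2 W 2 = 4 W$)
$o = -20$ ($o = 4 \left(-5\right) = -20$)
$D = -127$
$\left(D + o\right)^{2} = \left(-127 - 20\right)^{2} = \left(-147\right)^{2} = 21609$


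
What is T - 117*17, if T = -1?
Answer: -1990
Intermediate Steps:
T - 117*17 = -1 - 117*17 = -1 - 1989 = -1990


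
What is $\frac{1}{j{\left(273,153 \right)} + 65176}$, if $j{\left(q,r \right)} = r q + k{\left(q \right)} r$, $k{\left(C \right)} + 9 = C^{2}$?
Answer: $\frac{1}{11508505} \approx 8.6892 \cdot 10^{-8}$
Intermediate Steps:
$k{\left(C \right)} = -9 + C^{2}$
$j{\left(q,r \right)} = q r + r \left(-9 + q^{2}\right)$ ($j{\left(q,r \right)} = r q + \left(-9 + q^{2}\right) r = q r + r \left(-9 + q^{2}\right)$)
$\frac{1}{j{\left(273,153 \right)} + 65176} = \frac{1}{153 \left(-9 + 273 + 273^{2}\right) + 65176} = \frac{1}{153 \left(-9 + 273 + 74529\right) + 65176} = \frac{1}{153 \cdot 74793 + 65176} = \frac{1}{11443329 + 65176} = \frac{1}{11508505}$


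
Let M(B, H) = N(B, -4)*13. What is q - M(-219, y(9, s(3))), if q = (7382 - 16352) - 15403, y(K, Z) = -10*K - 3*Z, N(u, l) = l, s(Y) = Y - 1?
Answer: -24321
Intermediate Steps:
s(Y) = -1 + Y
M(B, H) = -52 (M(B, H) = -4*13 = -52)
q = -24373 (q = -8970 - 15403 = -24373)
q - M(-219, y(9, s(3))) = -24373 - 1*(-52) = -24373 + 52 = -24321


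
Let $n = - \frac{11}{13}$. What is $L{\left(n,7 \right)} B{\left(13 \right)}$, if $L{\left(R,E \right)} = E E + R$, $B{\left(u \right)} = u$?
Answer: $626$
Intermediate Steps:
$n = - \frac{11}{13}$ ($n = \left(-11\right) \frac{1}{13} = - \frac{11}{13} \approx -0.84615$)
$L{\left(R,E \right)} = R + E^{2}$ ($L{\left(R,E \right)} = E^{2} + R = R + E^{2}$)
$L{\left(n,7 \right)} B{\left(13 \right)} = \left(- \frac{11}{13} + 7^{2}\right) 13 = \left(- \frac{11}{13} + 49\right) 13 = \frac{626}{13} \cdot 13 = 626$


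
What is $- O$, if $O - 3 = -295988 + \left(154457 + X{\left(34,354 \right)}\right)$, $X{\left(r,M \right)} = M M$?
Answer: $16212$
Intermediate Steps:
$X{\left(r,M \right)} = M^{2}$
$O = -16212$ ($O = 3 - \left(141531 - 125316\right) = 3 + \left(-295988 + \left(154457 + 125316\right)\right) = 3 + \left(-295988 + 279773\right) = 3 - 16215 = -16212$)
$- O = \left(-1\right) \left(-16212\right) = 16212$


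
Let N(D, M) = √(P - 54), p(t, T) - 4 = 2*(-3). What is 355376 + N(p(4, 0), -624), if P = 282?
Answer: 355376 + 2*√57 ≈ 3.5539e+5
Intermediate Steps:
p(t, T) = -2 (p(t, T) = 4 + 2*(-3) = 4 - 6 = -2)
N(D, M) = 2*√57 (N(D, M) = √(282 - 54) = √228 = 2*√57)
355376 + N(p(4, 0), -624) = 355376 + 2*√57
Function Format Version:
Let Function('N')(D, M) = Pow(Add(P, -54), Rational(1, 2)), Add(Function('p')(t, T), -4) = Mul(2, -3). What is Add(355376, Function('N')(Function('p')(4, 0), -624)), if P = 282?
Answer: Add(355376, Mul(2, Pow(57, Rational(1, 2)))) ≈ 3.5539e+5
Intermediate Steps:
Function('p')(t, T) = -2 (Function('p')(t, T) = Add(4, Mul(2, -3)) = Add(4, -6) = -2)
Function('N')(D, M) = Mul(2, Pow(57, Rational(1, 2))) (Function('N')(D, M) = Pow(Add(282, -54), Rational(1, 2)) = Pow(228, Rational(1, 2)) = Mul(2, Pow(57, Rational(1, 2))))
Add(355376, Function('N')(Function('p')(4, 0), -624)) = Add(355376, Mul(2, Pow(57, Rational(1, 2))))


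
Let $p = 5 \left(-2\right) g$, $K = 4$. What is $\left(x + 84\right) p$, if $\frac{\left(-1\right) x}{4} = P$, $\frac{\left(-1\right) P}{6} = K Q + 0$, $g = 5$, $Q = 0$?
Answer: $-4200$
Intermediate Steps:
$P = 0$ ($P = - 6 \left(4 \cdot 0 + 0\right) = - 6 \left(0 + 0\right) = \left(-6\right) 0 = 0$)
$x = 0$ ($x = \left(-4\right) 0 = 0$)
$p = -50$ ($p = 5 \left(-2\right) 5 = \left(-10\right) 5 = -50$)
$\left(x + 84\right) p = \left(0 + 84\right) \left(-50\right) = 84 \left(-50\right) = -4200$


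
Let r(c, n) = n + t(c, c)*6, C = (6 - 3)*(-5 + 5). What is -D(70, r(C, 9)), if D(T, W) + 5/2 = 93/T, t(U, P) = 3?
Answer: 41/35 ≈ 1.1714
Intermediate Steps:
C = 0 (C = 3*0 = 0)
r(c, n) = 18 + n (r(c, n) = n + 3*6 = n + 18 = 18 + n)
D(T, W) = -5/2 + 93/T
-D(70, r(C, 9)) = -(-5/2 + 93/70) = -1*(-41/35) = 41/35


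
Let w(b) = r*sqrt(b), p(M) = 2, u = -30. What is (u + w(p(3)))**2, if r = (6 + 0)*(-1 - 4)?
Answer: 2700 + 1800*sqrt(2) ≈ 5245.6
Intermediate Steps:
r = -30 (r = 6*(-5) = -30)
w(b) = -30*sqrt(b)
(u + w(p(3)))**2 = (-30 - 30*sqrt(2))**2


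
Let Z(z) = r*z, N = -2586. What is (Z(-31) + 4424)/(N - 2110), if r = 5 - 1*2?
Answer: -4331/4696 ≈ -0.92227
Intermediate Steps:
r = 3 (r = 5 - 2 = 3)
Z(z) = 3*z
(Z(-31) + 4424)/(N - 2110) = (3*(-31) + 4424)/(-2586 - 2110) = (-93 + 4424)/(-4696) = 4331*(-1/4696) = -4331/4696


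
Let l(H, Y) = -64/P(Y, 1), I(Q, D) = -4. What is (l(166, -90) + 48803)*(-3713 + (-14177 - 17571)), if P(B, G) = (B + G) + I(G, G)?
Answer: -160948365523/93 ≈ -1.7306e+9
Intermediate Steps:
P(B, G) = -4 + B + G (P(B, G) = (B + G) - 4 = -4 + B + G)
l(H, Y) = -64/(-3 + Y) (l(H, Y) = -64/(-4 + Y + 1) = -64/(-3 + Y))
(l(166, -90) + 48803)*(-3713 + (-14177 - 17571)) = (-64/(-3 - 90) + 48803)*(-3713 + (-14177 - 17571)) = (-64/(-93) + 48803)*(-3713 - 31748) = (-64*(-1/93) + 48803)*(-35461) = (64/93 + 48803)*(-35461) = (4538743/93)*(-35461) = -160948365523/93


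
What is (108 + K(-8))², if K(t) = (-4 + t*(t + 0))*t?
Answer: 138384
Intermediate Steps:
K(t) = t*(-4 + t²) (K(t) = (-4 + t*t)*t = (-4 + t²)*t = t*(-4 + t²))
(108 + K(-8))² = (108 - 8*(-4 + (-8)²))² = (108 - 8*(-4 + 64))² = (108 - 8*60)² = (108 - 480)² = (-372)² = 138384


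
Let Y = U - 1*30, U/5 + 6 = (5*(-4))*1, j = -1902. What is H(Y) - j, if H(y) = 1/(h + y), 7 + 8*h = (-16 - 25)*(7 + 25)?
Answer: 4943290/2599 ≈ 1902.0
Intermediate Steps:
U = -130 (U = -30 + 5*((5*(-4))*1) = -30 + 5*(-20*1) = -30 + 5*(-20) = -30 - 100 = -130)
h = -1319/8 (h = -7/8 + ((-16 - 25)*(7 + 25))/8 = -7/8 + (-41*32)/8 = -7/8 + (⅛)*(-1312) = -7/8 - 164 = -1319/8 ≈ -164.88)
Y = -160 (Y = -130 - 1*30 = -130 - 30 = -160)
H(y) = 1/(-1319/8 + y)
H(Y) - j = 8/(-1319 + 8*(-160)) - 1*(-1902) = 8/(-1319 - 1280) + 1902 = 8/(-2599) + 1902 = 8*(-1/2599) + 1902 = -8/2599 + 1902 = 4943290/2599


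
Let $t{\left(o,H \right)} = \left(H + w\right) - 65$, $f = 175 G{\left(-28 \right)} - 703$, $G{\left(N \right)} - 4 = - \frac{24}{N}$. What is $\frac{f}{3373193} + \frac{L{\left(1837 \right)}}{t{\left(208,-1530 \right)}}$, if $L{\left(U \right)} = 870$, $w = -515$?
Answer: $- \frac{293436774}{711743723} \approx -0.41228$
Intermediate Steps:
$G{\left(N \right)} = 4 - \frac{24}{N}$
$f = 147$ ($f = 175 \left(4 - \frac{24}{-28}\right) - 703 = 175 \left(4 - - \frac{6}{7}\right) - 703 = 175 \left(4 + \frac{6}{7}\right) - 703 = 175 \cdot \frac{34}{7} - 703 = 850 - 703 = 147$)
$t{\left(o,H \right)} = -580 + H$ ($t{\left(o,H \right)} = \left(H - 515\right) - 65 = \left(-515 + H\right) - 65 = -580 + H$)
$\frac{f}{3373193} + \frac{L{\left(1837 \right)}}{t{\left(208,-1530 \right)}} = \frac{147}{3373193} + \frac{870}{-580 - 1530} = 147 \cdot \frac{1}{3373193} + \frac{870}{-2110} = \frac{147}{3373193} + 870 \left(- \frac{1}{2110}\right) = \frac{147}{3373193} - \frac{87}{211} = - \frac{293436774}{711743723}$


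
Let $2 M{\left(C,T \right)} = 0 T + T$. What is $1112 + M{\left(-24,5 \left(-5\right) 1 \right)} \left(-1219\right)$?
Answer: $\frac{32699}{2} \approx 16350.0$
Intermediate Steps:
$M{\left(C,T \right)} = \frac{T}{2}$ ($M{\left(C,T \right)} = \frac{0 T + T}{2} = \frac{0 + T}{2} = \frac{T}{2}$)
$1112 + M{\left(-24,5 \left(-5\right) 1 \right)} \left(-1219\right) = 1112 + \frac{5 \left(-5\right) 1}{2} \left(-1219\right) = 1112 + \frac{\left(-25\right) 1}{2} \left(-1219\right) = 1112 + \frac{1}{2} \left(-25\right) \left(-1219\right) = 1112 - - \frac{30475}{2} = 1112 + \frac{30475}{2} = \frac{32699}{2}$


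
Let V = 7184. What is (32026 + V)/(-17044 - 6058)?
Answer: -19605/11551 ≈ -1.6973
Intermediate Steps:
(32026 + V)/(-17044 - 6058) = (32026 + 7184)/(-17044 - 6058) = 39210/(-23102) = 39210*(-1/23102) = -19605/11551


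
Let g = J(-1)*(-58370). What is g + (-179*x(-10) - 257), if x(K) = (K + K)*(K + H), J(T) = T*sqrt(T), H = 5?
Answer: -18157 + 58370*I ≈ -18157.0 + 58370.0*I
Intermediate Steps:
J(T) = T**(3/2)
x(K) = 2*K*(5 + K) (x(K) = (K + K)*(K + 5) = (2*K)*(5 + K) = 2*K*(5 + K))
g = 58370*I (g = (-1)**(3/2)*(-58370) = -I*(-58370) = 58370*I ≈ 58370.0*I)
g + (-179*x(-10) - 257) = 58370*I + (-358*(-10)*(5 - 10) - 257) = 58370*I + (-358*(-10)*(-5) - 257) = 58370*I + (-179*100 - 257) = 58370*I + (-17900 - 257) = 58370*I - 18157 = -18157 + 58370*I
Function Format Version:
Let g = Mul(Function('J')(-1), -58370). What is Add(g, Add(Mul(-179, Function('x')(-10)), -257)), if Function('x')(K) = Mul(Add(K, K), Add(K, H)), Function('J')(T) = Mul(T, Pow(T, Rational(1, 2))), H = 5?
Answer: Add(-18157, Mul(58370, I)) ≈ Add(-18157., Mul(58370., I))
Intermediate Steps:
Function('J')(T) = Pow(T, Rational(3, 2))
Function('x')(K) = Mul(2, K, Add(5, K)) (Function('x')(K) = Mul(Add(K, K), Add(K, 5)) = Mul(Mul(2, K), Add(5, K)) = Mul(2, K, Add(5, K)))
g = Mul(58370, I) (g = Mul(Pow(-1, Rational(3, 2)), -58370) = Mul(Mul(-1, I), -58370) = Mul(58370, I) ≈ Mul(58370., I))
Add(g, Add(Mul(-179, Function('x')(-10)), -257)) = Add(Mul(58370, I), Add(Mul(-179, Mul(2, -10, Add(5, -10))), -257)) = Add(Mul(58370, I), Add(Mul(-179, Mul(2, -10, -5)), -257)) = Add(Mul(58370, I), Add(Mul(-179, 100), -257)) = Add(Mul(58370, I), Add(-17900, -257)) = Add(Mul(58370, I), -18157) = Add(-18157, Mul(58370, I))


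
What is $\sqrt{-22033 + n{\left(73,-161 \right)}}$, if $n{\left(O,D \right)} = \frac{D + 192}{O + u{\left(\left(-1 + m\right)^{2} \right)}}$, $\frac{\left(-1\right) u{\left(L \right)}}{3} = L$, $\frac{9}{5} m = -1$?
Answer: $\frac{i \sqrt{2776649398}}{355} \approx 148.43 i$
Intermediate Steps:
$m = - \frac{5}{9}$ ($m = \frac{5}{9} \left(-1\right) = - \frac{5}{9} \approx -0.55556$)
$u{\left(L \right)} = - 3 L$
$n{\left(O,D \right)} = \frac{192 + D}{- \frac{196}{27} + O}$ ($n{\left(O,D \right)} = \frac{D + 192}{O - 3 \left(-1 - \frac{5}{9}\right)^{2}} = \frac{192 + D}{O - 3 \left(- \frac{14}{9}\right)^{2}} = \frac{192 + D}{O - \frac{196}{27}} = \frac{192 + D}{- \frac{196}{27} + O}$)
$\sqrt{-22033 + n{\left(73,-161 \right)}} = \sqrt{-22033 + \frac{27 \left(192 - 161\right)}{-196 + 27 \cdot 73}} = \sqrt{-22033 + 27 \frac{1}{-196 + 1971} \cdot 31} = \sqrt{-22033 + 27 \cdot \frac{1}{1775} \cdot 31} = \sqrt{-22033 + \frac{837}{1775}} = \sqrt{- \frac{39107738}{1775}} = \frac{i \sqrt{2776649398}}{355}$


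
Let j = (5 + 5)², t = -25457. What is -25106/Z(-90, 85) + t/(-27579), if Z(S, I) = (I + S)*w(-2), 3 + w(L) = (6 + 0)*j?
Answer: 85376391/9147035 ≈ 9.3338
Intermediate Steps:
j = 100 (j = 10² = 100)
w(L) = 597 (w(L) = -3 + (6 + 0)*100 = -3 + 6*100 = -3 + 600 = 597)
Z(S, I) = 597*I + 597*S (Z(S, I) = (I + S)*597 = 597*I + 597*S)
-25106/Z(-90, 85) + t/(-27579) = -25106/(597*85 + 597*(-90)) - 25457/(-27579) = -25106/(50745 - 53730) - 25457*(-1/27579) = -25106/(-2985) + 25457/27579 = -25106*(-1/2985) + 25457/27579 = 25106/2985 + 25457/27579 = 85376391/9147035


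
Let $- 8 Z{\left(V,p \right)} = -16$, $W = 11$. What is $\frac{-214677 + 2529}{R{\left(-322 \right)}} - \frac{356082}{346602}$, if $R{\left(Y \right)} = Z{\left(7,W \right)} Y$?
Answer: $\frac{3054233512}{9300487} \approx 328.4$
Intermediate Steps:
$Z{\left(V,p \right)} = 2$ ($Z{\left(V,p \right)} = \left(- \frac{1}{8}\right) \left(-16\right) = 2$)
$R{\left(Y \right)} = 2 Y$
$\frac{-214677 + 2529}{R{\left(-322 \right)}} - \frac{356082}{346602} = \frac{-214677 + 2529}{2 \left(-322\right)} - \frac{356082}{346602} = - \frac{212148}{-644} - \frac{59347}{57767} = \left(-212148\right) \left(- \frac{1}{644}\right) - \frac{59347}{57767} = \frac{53037}{161} - \frac{59347}{57767} = \frac{3054233512}{9300487}$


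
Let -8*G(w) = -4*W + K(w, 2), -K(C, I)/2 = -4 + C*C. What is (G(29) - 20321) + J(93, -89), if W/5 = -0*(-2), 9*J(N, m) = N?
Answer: -241217/12 ≈ -20101.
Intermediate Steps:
K(C, I) = 8 - 2*C**2 (K(C, I) = -2*(-4 + C*C) = -2*(-4 + C**2) = 8 - 2*C**2)
J(N, m) = N/9
W = 0 (W = 5*(-0*(-2)) = 5*(-3*0) = 5*0 = 0)
G(w) = -1 + w**2/4 (G(w) = -(-4*0 + (8 - 2*w**2))/8 = -(0 + (8 - 2*w**2))/8 = -(8 - 2*w**2)/8 = -1 + w**2/4)
(G(29) - 20321) + J(93, -89) = ((-1 + (1/4)*29**2) - 20321) + (1/9)*93 = ((-1 + (1/4)*841) - 20321) + 31/3 = ((-1 + 841/4) - 20321) + 31/3 = (837/4 - 20321) + 31/3 = -80447/4 + 31/3 = -241217/12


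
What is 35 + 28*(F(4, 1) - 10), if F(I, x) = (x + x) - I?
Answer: -301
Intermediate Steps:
F(I, x) = -I + 2*x (F(I, x) = 2*x - I = -I + 2*x)
35 + 28*(F(4, 1) - 10) = 35 + 28*((-1*4 + 2*1) - 10) = 35 + 28*((-4 + 2) - 10) = 35 + 28*(-2 - 10) = 35 + 28*(-12) = 35 - 336 = -301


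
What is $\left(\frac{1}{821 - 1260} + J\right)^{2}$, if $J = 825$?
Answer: $\frac{131170006276}{192721} \approx 6.8062 \cdot 10^{5}$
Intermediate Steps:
$\left(\frac{1}{821 - 1260} + J\right)^{2} = \left(\frac{1}{821 - 1260} + 825\right)^{2} = \left(\frac{1}{-439} + 825\right)^{2} = \left(- \frac{1}{439} + 825\right)^{2} = \left(\frac{362174}{439}\right)^{2} = \frac{131170006276}{192721}$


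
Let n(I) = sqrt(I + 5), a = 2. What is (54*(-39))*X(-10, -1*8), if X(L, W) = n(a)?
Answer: -2106*sqrt(7) ≈ -5572.0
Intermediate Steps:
n(I) = sqrt(5 + I)
X(L, W) = sqrt(7) (X(L, W) = sqrt(5 + 2) = sqrt(7))
(54*(-39))*X(-10, -1*8) = (54*(-39))*sqrt(7) = -2106*sqrt(7)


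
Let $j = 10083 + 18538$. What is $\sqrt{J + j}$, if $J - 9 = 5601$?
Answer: $\sqrt{34231} \approx 185.02$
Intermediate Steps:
$J = 5610$ ($J = 9 + 5601 = 5610$)
$j = 28621$
$\sqrt{J + j} = \sqrt{5610 + 28621} = \sqrt{34231}$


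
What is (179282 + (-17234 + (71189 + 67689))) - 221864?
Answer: 79062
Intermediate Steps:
(179282 + (-17234 + (71189 + 67689))) - 221864 = (179282 + (-17234 + 138878)) - 221864 = (179282 + 121644) - 221864 = 300926 - 221864 = 79062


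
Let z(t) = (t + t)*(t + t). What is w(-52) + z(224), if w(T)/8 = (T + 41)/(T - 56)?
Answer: 5419030/27 ≈ 2.0070e+5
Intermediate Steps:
w(T) = 8*(41 + T)/(-56 + T) (w(T) = 8*((T + 41)/(T - 56)) = 8*((41 + T)/(-56 + T)) = 8*(41 + T)/(-56 + T))
z(t) = 4*t**2 (z(t) = (2*t)*(2*t) = 4*t**2)
w(-52) + z(224) = 8*(41 - 52)/(-56 - 52) + 4*224**2 = 8*(-11)/(-108) + 4*50176 = 8*(-1/108)*(-11) + 200704 = 22/27 + 200704 = 5419030/27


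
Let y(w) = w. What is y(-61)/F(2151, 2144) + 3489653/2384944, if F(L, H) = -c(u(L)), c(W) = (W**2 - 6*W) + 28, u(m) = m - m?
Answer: 60797967/16694608 ≈ 3.6418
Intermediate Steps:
u(m) = 0
c(W) = 28 + W**2 - 6*W
F(L, H) = -28 (F(L, H) = -(28 + 0**2 - 6*0) = -(28 + 0 + 0) = -1*28 = -28)
y(-61)/F(2151, 2144) + 3489653/2384944 = -61/(-28) + 3489653/2384944 = -61*(-1/28) + 3489653*(1/2384944) = 61/28 + 3489653/2384944 = 60797967/16694608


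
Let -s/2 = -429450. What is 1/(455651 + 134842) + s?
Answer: 507174437701/590493 ≈ 8.5890e+5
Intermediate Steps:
s = 858900 (s = -2*(-429450) = 858900)
1/(455651 + 134842) + s = 1/(455651 + 134842) + 858900 = 1/590493 + 858900 = 507174437701/590493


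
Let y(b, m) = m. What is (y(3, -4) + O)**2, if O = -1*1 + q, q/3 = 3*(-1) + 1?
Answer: 121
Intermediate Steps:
q = -6 (q = 3*(3*(-1) + 1) = 3*(-3 + 1) = 3*(-2) = -6)
O = -7 (O = -1*1 - 6 = -1 - 6 = -7)
(y(3, -4) + O)**2 = (-4 - 7)**2 = (-11)**2 = 121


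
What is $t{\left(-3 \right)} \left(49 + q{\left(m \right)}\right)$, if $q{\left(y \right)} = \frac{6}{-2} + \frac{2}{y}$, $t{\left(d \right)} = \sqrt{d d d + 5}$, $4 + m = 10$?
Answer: $\frac{139 i \sqrt{22}}{3} \approx 217.32 i$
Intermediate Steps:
$m = 6$ ($m = -4 + 10 = 6$)
$t{\left(d \right)} = \sqrt{5 + d^{3}}$ ($t{\left(d \right)} = \sqrt{d^{2} d + 5} = \sqrt{d^{3} + 5} = \sqrt{5 + d^{3}}$)
$q{\left(y \right)} = -3 + \frac{2}{y}$ ($q{\left(y \right)} = 6 \left(- \frac{1}{2}\right) + \frac{2}{y} = -3 + \frac{2}{y}$)
$t{\left(-3 \right)} \left(49 + q{\left(m \right)}\right) = \sqrt{5 + \left(-3\right)^{3}} \left(49 - \left(3 - \frac{2}{6}\right)\right) = \sqrt{5 - 27} \left(49 + \left(-3 + 2 \cdot \frac{1}{6}\right)\right) = \sqrt{-22} \left(49 + \left(-3 + \frac{1}{3}\right)\right) = i \sqrt{22} \left(49 - \frac{8}{3}\right) = i \sqrt{22} \cdot \frac{139}{3} = \frac{139 i \sqrt{22}}{3}$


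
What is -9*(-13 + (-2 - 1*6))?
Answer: 189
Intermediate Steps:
-9*(-13 + (-2 - 1*6)) = -9*(-13 + (-2 - 6)) = -9*(-13 - 8) = -9*(-21) = 189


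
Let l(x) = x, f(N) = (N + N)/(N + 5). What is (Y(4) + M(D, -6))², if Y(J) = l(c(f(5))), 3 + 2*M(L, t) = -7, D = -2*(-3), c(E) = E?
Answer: 16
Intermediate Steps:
f(N) = 2*N/(5 + N) (f(N) = (2*N)/(5 + N) = 2*N/(5 + N))
D = 6
M(L, t) = -5 (M(L, t) = -3/2 + (½)*(-7) = -3/2 - 7/2 = -5)
Y(J) = 1 (Y(J) = 2*5/(5 + 5) = 2*5/10 = 2*5*(⅒) = 1)
(Y(4) + M(D, -6))² = (1 - 5)² = (-4)² = 16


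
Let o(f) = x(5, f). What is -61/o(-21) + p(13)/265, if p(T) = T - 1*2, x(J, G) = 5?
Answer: -3222/265 ≈ -12.158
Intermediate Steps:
o(f) = 5
p(T) = -2 + T (p(T) = T - 2 = -2 + T)
-61/o(-21) + p(13)/265 = -61/5 + (-2 + 13)/265 = -61*1/5 + 11*(1/265) = -61/5 + 11/265 = -3222/265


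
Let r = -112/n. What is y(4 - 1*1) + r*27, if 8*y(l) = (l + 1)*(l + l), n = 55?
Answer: -2859/55 ≈ -51.982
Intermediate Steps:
y(l) = l*(1 + l)/4 (y(l) = ((l + 1)*(l + l))/8 = ((1 + l)*(2*l))/8 = (2*l*(1 + l))/8 = l*(1 + l)/4)
r = -112/55 ≈ -2.0364
y(4 - 1*1) + r*27 = (4 - 1*1)*(1 + (4 - 1*1))/4 - 112/55*27 = (4 - 1)*(1 + (4 - 1))/4 - 3024/55 = (1/4)*3*(1 + 3) - 3024/55 = (1/4)*3*4 - 3024/55 = 3 - 3024/55 = -2859/55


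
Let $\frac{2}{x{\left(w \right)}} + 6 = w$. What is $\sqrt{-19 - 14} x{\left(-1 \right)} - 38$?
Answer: $-38 - \frac{2 i \sqrt{33}}{7} \approx -38.0 - 1.6413 i$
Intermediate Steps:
$x{\left(w \right)} = \frac{2}{-6 + w}$
$\sqrt{-19 - 14} x{\left(-1 \right)} - 38 = \sqrt{-19 - 14} \frac{2}{-6 - 1} - 38 = \sqrt{-33} \frac{2}{-7} - 38 = i \sqrt{33} \cdot 2 \left(- \frac{1}{7}\right) - 38 = i \sqrt{33} \left(- \frac{2}{7}\right) - 38 = - \frac{2 i \sqrt{33}}{7} - 38 = -38 - \frac{2 i \sqrt{33}}{7}$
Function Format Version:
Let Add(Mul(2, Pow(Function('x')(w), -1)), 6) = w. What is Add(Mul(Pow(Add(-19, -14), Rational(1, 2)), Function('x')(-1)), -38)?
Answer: Add(-38, Mul(Rational(-2, 7), I, Pow(33, Rational(1, 2)))) ≈ Add(-38.000, Mul(-1.6413, I))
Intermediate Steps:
Function('x')(w) = Mul(2, Pow(Add(-6, w), -1))
Add(Mul(Pow(Add(-19, -14), Rational(1, 2)), Function('x')(-1)), -38) = Add(Mul(Pow(Add(-19, -14), Rational(1, 2)), Mul(2, Pow(Add(-6, -1), -1))), -38) = Add(Mul(Pow(-33, Rational(1, 2)), Mul(2, Pow(-7, -1))), -38) = Add(Mul(Mul(I, Pow(33, Rational(1, 2))), Mul(2, Rational(-1, 7))), -38) = Add(Mul(Mul(I, Pow(33, Rational(1, 2))), Rational(-2, 7)), -38) = Add(Mul(Rational(-2, 7), I, Pow(33, Rational(1, 2))), -38) = Add(-38, Mul(Rational(-2, 7), I, Pow(33, Rational(1, 2))))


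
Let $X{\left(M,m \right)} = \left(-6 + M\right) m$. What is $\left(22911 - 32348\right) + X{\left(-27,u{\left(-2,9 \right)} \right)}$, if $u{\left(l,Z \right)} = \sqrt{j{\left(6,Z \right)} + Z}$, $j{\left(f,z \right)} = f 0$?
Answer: $-9536$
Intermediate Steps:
$j{\left(f,z \right)} = 0$
$u{\left(l,Z \right)} = \sqrt{Z}$ ($u{\left(l,Z \right)} = \sqrt{0 + Z} = \sqrt{Z}$)
$X{\left(M,m \right)} = m \left(-6 + M\right)$
$\left(22911 - 32348\right) + X{\left(-27,u{\left(-2,9 \right)} \right)} = \left(22911 - 32348\right) + \sqrt{9} \left(-6 - 27\right) = -9437 + 3 \left(-33\right) = -9437 - 99 = -9536$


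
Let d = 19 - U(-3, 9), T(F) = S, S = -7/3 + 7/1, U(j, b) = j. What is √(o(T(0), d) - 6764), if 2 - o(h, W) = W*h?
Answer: I*√61782/3 ≈ 82.853*I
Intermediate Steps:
S = 14/3 (S = -7*⅓ + 7*1 = -7/3 + 7 = 14/3 ≈ 4.6667)
T(F) = 14/3
d = 22 (d = 19 - 1*(-3) = 19 + 3 = 22)
o(h, W) = 2 - W*h
√(o(T(0), d) - 6764) = √((2 - 1*22*14/3) - 6764) = √((2 - 308/3) - 6764) = √(-302/3 - 6764) = √(-20594/3) = I*√61782/3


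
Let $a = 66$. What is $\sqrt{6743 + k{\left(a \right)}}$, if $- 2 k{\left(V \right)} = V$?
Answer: $\sqrt{6710} \approx 81.915$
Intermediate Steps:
$k{\left(V \right)} = - \frac{V}{2}$
$\sqrt{6743 + k{\left(a \right)}} = \sqrt{6743 - 33} = \sqrt{6710}$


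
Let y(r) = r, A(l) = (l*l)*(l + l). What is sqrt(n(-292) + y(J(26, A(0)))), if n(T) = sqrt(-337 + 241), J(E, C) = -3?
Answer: sqrt(-3 + 4*I*sqrt(6)) ≈ 1.9035 + 2.5736*I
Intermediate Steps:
A(l) = 2*l**3 (A(l) = l**2*(2*l) = 2*l**3)
n(T) = 4*I*sqrt(6) (n(T) = sqrt(-96) = 4*I*sqrt(6))
sqrt(n(-292) + y(J(26, A(0)))) = sqrt(4*I*sqrt(6) - 3) = sqrt(-3 + 4*I*sqrt(6))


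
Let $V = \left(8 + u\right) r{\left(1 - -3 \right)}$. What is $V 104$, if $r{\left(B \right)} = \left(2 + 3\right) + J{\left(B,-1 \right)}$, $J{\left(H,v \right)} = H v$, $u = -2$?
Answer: $624$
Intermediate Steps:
$r{\left(B \right)} = 5 - B$ ($r{\left(B \right)} = \left(2 + 3\right) + B \left(-1\right) = 5 - B$)
$V = 6$ ($V = \left(8 - 2\right) \left(5 - \left(1 - -3\right)\right) = 6 \left(5 - \left(1 + 3\right)\right) = 6 \left(5 - 4\right) = 6 \cdot 1 = 6$)
$V 104 = 6 \cdot 104 = 624$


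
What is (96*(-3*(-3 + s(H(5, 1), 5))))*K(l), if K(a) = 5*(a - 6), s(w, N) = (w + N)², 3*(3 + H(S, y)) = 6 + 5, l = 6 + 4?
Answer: -167680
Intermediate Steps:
l = 10
H(S, y) = ⅔ (H(S, y) = -3 + (6 + 5)/3 = -3 + (⅓)*11 = -3 + 11/3 = ⅔)
s(w, N) = (N + w)²
K(a) = -30 + 5*a (K(a) = 5*(-6 + a) = -30 + 5*a)
(96*(-3*(-3 + s(H(5, 1), 5))))*K(l) = (96*(-3*(-3 + (5 + ⅔)²)))*(-30 + 5*10) = (96*(-3*(-3 + (17/3)²)))*(-30 + 50) = (96*(-3*(-3 + 289/9)))*20 = (96*(-3*262/9))*20 = (96*(-262/3))*20 = -8384*20 = -167680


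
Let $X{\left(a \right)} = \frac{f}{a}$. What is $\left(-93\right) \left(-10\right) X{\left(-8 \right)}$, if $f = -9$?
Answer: $\frac{4185}{4} \approx 1046.3$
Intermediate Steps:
$X{\left(a \right)} = - \frac{9}{a}$
$\left(-93\right) \left(-10\right) X{\left(-8 \right)} = \left(-93\right) \left(-10\right) \left(- \frac{9}{-8}\right) = 930 \left(\left(-9\right) \left(- \frac{1}{8}\right)\right) = 930 \cdot \frac{9}{8} = \frac{4185}{4}$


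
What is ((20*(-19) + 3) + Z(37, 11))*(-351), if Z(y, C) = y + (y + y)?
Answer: 93366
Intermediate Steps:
Z(y, C) = 3*y (Z(y, C) = y + 2*y = 3*y)
((20*(-19) + 3) + Z(37, 11))*(-351) = ((20*(-19) + 3) + 3*37)*(-351) = ((-380 + 3) + 111)*(-351) = (-377 + 111)*(-351) = -266*(-351) = 93366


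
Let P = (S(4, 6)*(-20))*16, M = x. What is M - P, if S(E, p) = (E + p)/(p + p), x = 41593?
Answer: 125579/3 ≈ 41860.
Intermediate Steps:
M = 41593
S(E, p) = (E + p)/(2*p) (S(E, p) = (E + p)/((2*p)) = (E + p)*(1/(2*p)) = (E + p)/(2*p))
P = -800/3 (P = (((1/2)*(4 + 6)/6)*(-20))*16 = (((1/2)*(1/6)*10)*(-20))*16 = ((5/6)*(-20))*16 = -50/3*16 = -800/3 ≈ -266.67)
M - P = 41593 - 1*(-800/3) = 41593 + 800/3 = 125579/3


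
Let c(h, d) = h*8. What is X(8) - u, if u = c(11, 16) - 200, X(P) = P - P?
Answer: 112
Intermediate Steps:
X(P) = 0
c(h, d) = 8*h
u = -112 (u = 8*11 - 200 = 88 - 200 = -112)
X(8) - u = 0 - 1*(-112) = 0 + 112 = 112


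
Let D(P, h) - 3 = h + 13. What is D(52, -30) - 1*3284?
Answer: -3298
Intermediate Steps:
D(P, h) = 16 + h (D(P, h) = 3 + (h + 13) = 3 + (13 + h) = 16 + h)
D(52, -30) - 1*3284 = (16 - 30) - 1*3284 = -14 - 3284 = -3298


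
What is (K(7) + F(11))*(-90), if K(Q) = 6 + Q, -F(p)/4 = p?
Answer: 2790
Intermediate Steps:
F(p) = -4*p
(K(7) + F(11))*(-90) = ((6 + 7) - 4*11)*(-90) = (13 - 44)*(-90) = -31*(-90) = 2790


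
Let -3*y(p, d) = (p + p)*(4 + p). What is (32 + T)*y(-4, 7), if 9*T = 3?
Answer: 0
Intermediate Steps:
T = ⅓ (T = (⅑)*3 = ⅓ ≈ 0.33333)
y(p, d) = -2*p*(4 + p)/3 (y(p, d) = -(p + p)*(4 + p)/3 = -2*p*(4 + p)/3)
(32 + T)*y(-4, 7) = (32 + ⅓)*(-⅔*(-4)*(4 - 4)) = 97*(-⅔*(-4)*0)/3 = (97/3)*0 = 0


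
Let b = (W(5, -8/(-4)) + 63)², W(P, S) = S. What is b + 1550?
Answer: 5775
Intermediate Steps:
b = 4225 (b = (-8/(-4) + 63)² = (-8*(-¼) + 63)² = (2 + 63)² = 65² = 4225)
b + 1550 = 4225 + 1550 = 5775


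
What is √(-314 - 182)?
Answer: 4*I*√31 ≈ 22.271*I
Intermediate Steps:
√(-314 - 182) = √(-496) = 4*I*√31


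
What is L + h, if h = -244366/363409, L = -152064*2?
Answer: -110523096718/363409 ≈ -3.0413e+5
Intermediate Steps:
L = -304128
h = -244366/363409 (h = -244366*1/363409 = -244366/363409 ≈ -0.67243)
L + h = -304128 - 244366/363409 = -110523096718/363409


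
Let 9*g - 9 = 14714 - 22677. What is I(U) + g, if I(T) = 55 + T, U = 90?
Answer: -6649/9 ≈ -738.78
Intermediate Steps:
g = -7954/9 (g = 1 + (14714 - 22677)/9 = 1 + (1/9)*(-7963) = 1 - 7963/9 = -7954/9 ≈ -883.78)
I(U) + g = (55 + 90) - 7954/9 = 145 - 7954/9 = -6649/9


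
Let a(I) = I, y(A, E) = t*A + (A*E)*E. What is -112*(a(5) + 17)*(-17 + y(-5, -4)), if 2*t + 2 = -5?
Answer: 195888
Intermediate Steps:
t = -7/2 (t = -1 + (½)*(-5) = -1 - 5/2 = -7/2 ≈ -3.5000)
y(A, E) = -7*A/2 + A*E² (y(A, E) = -7*A/2 + (A*E)*E = -7*A/2 + A*E²)
-112*(a(5) + 17)*(-17 + y(-5, -4)) = -112*(5 + 17)*(-17 + (½)*(-5)*(-7 + 2*(-4)²)) = -2464*(-17 + (½)*(-5)*(-7 + 2*16)) = -2464*(-17 + (½)*(-5)*(-7 + 32)) = -2464*(-17 + (½)*(-5)*25) = -2464*(-17 - 125/2) = -2464*(-159)/2 = -112*(-1749) = 195888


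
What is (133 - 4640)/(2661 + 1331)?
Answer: -4507/3992 ≈ -1.1290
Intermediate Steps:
(133 - 4640)/(2661 + 1331) = -4507/3992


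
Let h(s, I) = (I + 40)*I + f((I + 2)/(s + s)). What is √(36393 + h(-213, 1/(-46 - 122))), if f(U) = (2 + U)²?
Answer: √186423340851589/71568 ≈ 190.78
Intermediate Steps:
h(s, I) = (2 + (2 + I)/(2*s))² + I*(40 + I) (h(s, I) = (I + 40)*I + (2 + (I + 2)/(s + s))² = (40 + I)*I + (2 + (2 + I)/((2*s)))² = I*(40 + I) + (2 + (2 + I)*(1/(2*s)))² = I*(40 + I) + (2 + (2 + I)/(2*s))² = (2 + (2 + I)/(2*s))² + I*(40 + I))
√(36393 + h(-213, 1/(-46 - 122))) = √(36393 + ((1/(-46 - 122))² + 40/(-46 - 122) + (¼)*(2 + 1/(-46 - 122) + 4*(-213))²/(-213)²)) = √(36393 + ((1/(-168))² + 40/(-168) + (¼)*(1/45369)*(2 + 1/(-168) - 852)²)) = √(36393 + ((-1/168)² + 40*(-1/168) + (¼)*(1/45369)*(2 - 1/168 - 852)²)) = √(36393 + (1/28224 - 5/21 + (¼)*(1/45369)*(-142801/168)²)) = √(36393 + (1/28224 - 5/21 + (¼)*(1/45369)*(20392125601/28224))) = √(36393 + (1/28224 - 5/21 + 20392125601/5121978624)) = √(36393 + 19172788357/5121978624) = √(186423340851589/5121978624) = √186423340851589/71568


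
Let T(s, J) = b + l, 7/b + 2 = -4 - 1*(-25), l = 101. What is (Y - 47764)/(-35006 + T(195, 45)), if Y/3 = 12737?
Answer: 181507/663188 ≈ 0.27369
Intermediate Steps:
Y = 38211 (Y = 3*12737 = 38211)
b = 7/19 (b = 7/(-2 + (-4 - 1*(-25))) = 7/(-2 + (-4 + 25)) = 7/(-2 + 21) = 7/19 ≈ 0.36842)
T(s, J) = 1926/19 (T(s, J) = 7/19 + 101 = 1926/19)
(Y - 47764)/(-35006 + T(195, 45)) = (38211 - 47764)/(-35006 + 1926/19) = -9553/(-663188/19) = -9553*(-19/663188) = 181507/663188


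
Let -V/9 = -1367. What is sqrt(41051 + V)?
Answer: sqrt(53354) ≈ 230.98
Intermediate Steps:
V = 12303 (V = -9*(-1367) = 12303)
sqrt(41051 + V) = sqrt(41051 + 12303) = sqrt(53354)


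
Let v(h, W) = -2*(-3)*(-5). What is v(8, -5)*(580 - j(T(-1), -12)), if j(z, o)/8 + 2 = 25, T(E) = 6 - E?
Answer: -11880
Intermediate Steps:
j(z, o) = 184 (j(z, o) = -16 + 8*25 = -16 + 200 = 184)
v(h, W) = -30 (v(h, W) = 6*(-5) = -30)
v(8, -5)*(580 - j(T(-1), -12)) = -30*(580 - 1*184) = -30*(580 - 184) = -30*396 = -11880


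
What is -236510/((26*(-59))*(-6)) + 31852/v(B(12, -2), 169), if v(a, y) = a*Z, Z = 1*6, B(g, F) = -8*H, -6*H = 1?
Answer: 9102304/2301 ≈ 3955.8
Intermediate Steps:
H = -⅙ (H = -⅙*1 = -⅙ ≈ -0.16667)
B(g, F) = 4/3 (B(g, F) = -8*(-⅙) = 4/3)
Z = 6
v(a, y) = 6*a (v(a, y) = a*6 = 6*a)
-236510/((26*(-59))*(-6)) + 31852/v(B(12, -2), 169) = -236510/((26*(-59))*(-6)) + 31852/((6*(4/3))) = -236510/((-1534*(-6))) + 31852/8 = -236510/9204 + 31852*(⅛) = -236510*1/9204 + 7963/2 = -118255/4602 + 7963/2 = 9102304/2301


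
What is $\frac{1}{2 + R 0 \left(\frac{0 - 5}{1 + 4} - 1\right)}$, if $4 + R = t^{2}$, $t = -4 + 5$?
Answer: $\frac{1}{2} \approx 0.5$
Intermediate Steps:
$t = 1$
$R = -3$ ($R = -4 + 1^{2} = -4 + 1 = -3$)
$\frac{1}{2 + R 0 \left(\frac{0 - 5}{1 + 4} - 1\right)} = \frac{1}{2 - 3 \cdot 0 \left(\frac{0 - 5}{1 + 4} - 1\right)} = \frac{1}{2 - 3 \cdot 0 \left(- \frac{5}{5} - 1\right)} = \frac{1}{2 - 3 \cdot 0 \left(\left(-5\right) \frac{1}{5} - 1\right)} = \frac{1}{2 - 3 \cdot 0 \left(-1 - 1\right)} = \frac{1}{2 - 3 \cdot 0 \left(-2\right)} = \frac{1}{2 - 0} = \frac{1}{2 + 0} = \frac{1}{2}$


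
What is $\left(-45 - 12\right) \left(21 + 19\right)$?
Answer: $-2280$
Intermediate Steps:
$\left(-45 - 12\right) \left(21 + 19\right) = \left(-57\right) 40 = -2280$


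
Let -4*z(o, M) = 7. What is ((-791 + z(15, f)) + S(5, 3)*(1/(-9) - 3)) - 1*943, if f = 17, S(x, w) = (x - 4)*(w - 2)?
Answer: -62599/36 ≈ -1738.9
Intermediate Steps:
S(x, w) = (-4 + x)*(-2 + w)
z(o, M) = -7/4 (z(o, M) = -1/4*7 = -7/4)
((-791 + z(15, f)) + S(5, 3)*(1/(-9) - 3)) - 1*943 = ((-791 - 7/4) + (8 - 4*3 - 2*5 + 3*5)*(1/(-9) - 3)) - 1*943 = (-3171/4 + (8 - 12 - 10 + 15)*(-1/9 - 3)) - 943 = (-3171/4 + 1*(-28/9)) - 943 = (-3171/4 - 28/9) - 943 = -28651/36 - 943 = -62599/36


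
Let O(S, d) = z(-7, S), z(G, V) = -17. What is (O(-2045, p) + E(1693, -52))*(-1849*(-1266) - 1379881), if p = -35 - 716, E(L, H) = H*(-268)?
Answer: 13375504807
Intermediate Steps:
E(L, H) = -268*H
p = -751
O(S, d) = -17
(O(-2045, p) + E(1693, -52))*(-1849*(-1266) - 1379881) = (-17 - 268*(-52))*(-1849*(-1266) - 1379881) = (-17 + 13936)*(2340834 - 1379881) = 13919*960953 = 13375504807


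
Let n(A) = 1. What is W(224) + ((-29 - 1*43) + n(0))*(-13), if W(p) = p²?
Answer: 51099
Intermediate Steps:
W(224) + ((-29 - 1*43) + n(0))*(-13) = 224² + ((-29 - 1*43) + 1)*(-13) = 50176 + ((-29 - 43) + 1)*(-13) = 50176 + (-72 + 1)*(-13) = 50176 - 71*(-13) = 50176 + 923 = 51099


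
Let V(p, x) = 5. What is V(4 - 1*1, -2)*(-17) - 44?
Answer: -129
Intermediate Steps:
V(4 - 1*1, -2)*(-17) - 44 = 5*(-17) - 44 = -85 - 44 = -129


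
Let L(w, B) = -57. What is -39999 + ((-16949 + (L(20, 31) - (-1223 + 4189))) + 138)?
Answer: -59833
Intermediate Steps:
-39999 + ((-16949 + (L(20, 31) - (-1223 + 4189))) + 138) = -39999 + ((-16949 + (-57 - (-1223 + 4189))) + 138) = -39999 + ((-16949 + (-57 - 1*2966)) + 138) = -39999 + ((-16949 + (-57 - 2966)) + 138) = -39999 + ((-16949 - 3023) + 138) = -39999 + (-19972 + 138) = -39999 - 19834 = -59833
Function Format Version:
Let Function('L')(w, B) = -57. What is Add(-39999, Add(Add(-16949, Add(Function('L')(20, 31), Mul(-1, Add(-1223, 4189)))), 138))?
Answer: -59833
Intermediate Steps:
Add(-39999, Add(Add(-16949, Add(Function('L')(20, 31), Mul(-1, Add(-1223, 4189)))), 138)) = Add(-39999, Add(Add(-16949, Add(-57, Mul(-1, Add(-1223, 4189)))), 138)) = Add(-39999, Add(Add(-16949, Add(-57, Mul(-1, 2966))), 138)) = Add(-39999, Add(Add(-16949, Add(-57, -2966)), 138)) = Add(-39999, Add(Add(-16949, -3023), 138)) = Add(-39999, Add(-19972, 138)) = Add(-39999, -19834) = -59833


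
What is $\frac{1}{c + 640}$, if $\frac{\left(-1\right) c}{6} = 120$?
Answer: $- \frac{1}{80} \approx -0.0125$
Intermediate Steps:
$c = -720$ ($c = \left(-6\right) 120 = -720$)
$\frac{1}{c + 640} = \frac{1}{-720 + 640} = \frac{1}{-80} = - \frac{1}{80}$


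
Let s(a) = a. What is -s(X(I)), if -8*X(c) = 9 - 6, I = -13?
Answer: 3/8 ≈ 0.37500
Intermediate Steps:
X(c) = -3/8 (X(c) = -(9 - 6)/8 = -⅛*3 = -3/8)
-s(X(I)) = -1*(-3/8) = 3/8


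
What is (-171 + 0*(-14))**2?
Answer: 29241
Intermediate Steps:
(-171 + 0*(-14))**2 = (-171 + 0)**2 = (-171)**2 = 29241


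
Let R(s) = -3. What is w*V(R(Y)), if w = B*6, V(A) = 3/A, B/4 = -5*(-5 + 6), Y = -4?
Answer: 120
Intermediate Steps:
B = -20 (B = 4*(-5*(-5 + 6)) = 4*(-5*1) = 4*(-5) = -20)
w = -120 (w = -20*6 = -120)
w*V(R(Y)) = -360/(-3) = -360*(-1)/3 = -120*(-1) = 120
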